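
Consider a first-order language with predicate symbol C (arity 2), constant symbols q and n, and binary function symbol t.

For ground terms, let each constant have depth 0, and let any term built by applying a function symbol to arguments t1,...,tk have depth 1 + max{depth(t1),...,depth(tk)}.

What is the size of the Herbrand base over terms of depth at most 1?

36

First count ground terms of depth ≤ 1.
Count level by level. With function symbols t/2, the terms of depth ≤ k are the 2 constants together with each function applied to depth-≤(k−1) tuples, so N_k = 2 + N_{k-1}^2.
N_0 = 2
N_1 = 2 + 2^2 = 6
Explicitly: q, n, t(q, q), t(q, n), t(n, q), t(n, n).
So |H| = 6.
Ground atoms are formed by filling each argument slot of a predicate with a term from H, so an r-ary predicate gives |H|^r atoms:
  C: 6^2 = 36
Total ground atoms: 36.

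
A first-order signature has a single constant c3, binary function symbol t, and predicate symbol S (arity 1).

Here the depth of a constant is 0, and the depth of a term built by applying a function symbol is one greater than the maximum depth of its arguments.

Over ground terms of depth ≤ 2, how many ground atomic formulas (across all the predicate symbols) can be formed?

5

First count ground terms of depth ≤ 2.
If N_k denotes the number of depth-≤k ground terms, the 1 constant gives N_0 = 1, and each function symbol of arity r contributes N_{k-1}^r new terms at level k: N_k = 1 + N_{k-1}^2.
N_0 = 1
N_1 = 1 + 1^2 = 2
N_2 = 1 + 2^2 = 5
Explicitly: c3, t(c3, c3), t(c3, t(c3, c3)), t(t(c3, c3), c3), t(t(c3, c3), t(c3, c3)).
So |H| = 5.
A ground atom is a predicate applied to a tuple of terms from H, so the count is the sum over predicates of |H|^arity:
  S: 5
Total ground atoms: 5.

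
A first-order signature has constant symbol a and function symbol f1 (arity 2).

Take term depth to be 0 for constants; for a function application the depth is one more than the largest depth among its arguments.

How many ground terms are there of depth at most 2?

5

If N_k denotes the number of depth-≤k ground terms, the 1 constant gives N_0 = 1, and each function symbol of arity r contributes N_{k-1}^r new terms at level k: N_k = 1 + N_{k-1}^2.
N_0 = 1
N_1 = 1 + 1^2 = 2
N_2 = 1 + 2^2 = 5
Explicitly: a, f1(a, a), f1(a, f1(a, a)), f1(f1(a, a), a), f1(f1(a, a), f1(a, a)).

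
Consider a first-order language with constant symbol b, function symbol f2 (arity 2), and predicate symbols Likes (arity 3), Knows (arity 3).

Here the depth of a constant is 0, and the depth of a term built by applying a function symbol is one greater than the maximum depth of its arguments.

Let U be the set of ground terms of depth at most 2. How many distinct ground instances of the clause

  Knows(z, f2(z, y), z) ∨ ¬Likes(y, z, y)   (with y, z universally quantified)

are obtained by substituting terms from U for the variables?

25

Ground terms of depth ≤ 2:
  Let N_k count ground terms of depth at most k. Each non-constant term of depth ≤ k is some function symbol applied to depth-≤(k−1) arguments, giving N_k = 1 + N_{k-1}^2.
  N_0 = 1
  N_1 = 1 + 1^2 = 2
  N_2 = 1 + 2^2 = 5
  Explicitly: b, f2(b, b), f2(b, f2(b, b)), f2(f2(b, b), b), f2(f2(b, b), f2(b, b)).
So there are 5 ground terms available for substitution.
Each of y, z ranges independently over the available ground terms, and distinct assignments produce distinct instances.
Number of ground instances = 5^2 = 25.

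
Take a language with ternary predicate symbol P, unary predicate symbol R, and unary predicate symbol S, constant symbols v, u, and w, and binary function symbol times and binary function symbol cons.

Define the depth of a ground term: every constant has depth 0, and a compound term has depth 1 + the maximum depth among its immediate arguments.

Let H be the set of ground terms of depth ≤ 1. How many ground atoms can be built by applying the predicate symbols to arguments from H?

First count ground terms of depth ≤ 1.
Let N_k count ground terms of depth at most k. Each non-constant term of depth ≤ k is some function symbol applied to depth-≤(k−1) arguments, giving N_k = 3 + N_{k-1}^2 + N_{k-1}^2.
N_0 = 3
N_1 = 3 + 3^2 + 3^2 = 21
So |H| = 21.
A ground atom is a predicate applied to a tuple of terms from H, so the count is the sum over predicates of |H|^arity:
  P: 21^3 = 9261;  R: 21;  S: 21
Total ground atoms: 9261 + 21 + 21 = 9303.

9303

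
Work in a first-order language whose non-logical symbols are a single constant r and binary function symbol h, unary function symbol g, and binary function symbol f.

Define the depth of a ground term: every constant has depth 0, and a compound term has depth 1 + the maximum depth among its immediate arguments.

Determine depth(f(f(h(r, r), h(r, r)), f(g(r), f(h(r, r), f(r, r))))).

depth(h(r, r)) = 1 + max(0, 0) = 1
depth(f(h(r, r), h(r, r))) = 1 + max(1, 1) = 2
depth(g(r)) = 1 + depth(r) = 1 + 0 = 1
depth(f(r, r)) = 1 + max(0, 0) = 1
depth(f(h(r, r), f(r, r))) = 1 + max(1, 1) = 2
depth(f(g(r), f(h(r, r), f(r, r)))) = 1 + max(1, 2) = 3
depth(f(f(h(r, r), h(r, r)), f(g(r), f(h(r, r), f(r, r))))) = 1 + max(2, 3) = 4

4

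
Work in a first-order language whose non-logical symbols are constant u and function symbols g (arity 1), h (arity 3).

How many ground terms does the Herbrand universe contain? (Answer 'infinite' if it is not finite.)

infinite

The signature has at least one function symbol (g, arity 1) and at least one constant (u).
Iterating g gives infinitely many distinct ground terms: u, g(u), g(g(u)), ...
So the Herbrand universe is infinite.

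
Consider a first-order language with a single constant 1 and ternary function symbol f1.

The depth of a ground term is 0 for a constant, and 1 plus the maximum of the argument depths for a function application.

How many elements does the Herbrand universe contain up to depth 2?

Let N_k = |{terms of depth ≤ k}|. Then N_0 = 1 and N_k = 1 + N_{k-1}^3 for k ≥ 1 (one summand per function symbol, arity giving the exponent).
N_0 = 1
N_1 = 1 + 1^3 = 2
N_2 = 1 + 2^3 = 9
Explicitly: 1, f1(1, 1, 1), f1(1, 1, f1(1, 1, 1)), f1(1, f1(1, 1, 1), 1), f1(1, f1(1, 1, 1), f1(1, 1, 1)), f1(f1(1, 1, 1), 1, 1), f1(f1(1, 1, 1), 1, f1(1, 1, 1)), f1(f1(1, 1, 1), f1(1, 1, 1), 1), f1(f1(1, 1, 1), f1(1, 1, 1), f1(1, 1, 1)).

9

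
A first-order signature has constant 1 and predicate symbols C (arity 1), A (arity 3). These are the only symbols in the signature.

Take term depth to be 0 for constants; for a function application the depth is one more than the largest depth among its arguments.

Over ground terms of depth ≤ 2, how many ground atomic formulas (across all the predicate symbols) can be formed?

2

First count ground terms of depth ≤ 2.
With no function symbols every ground term is a constant, so there is exactly 1 ground term at every depth bound.
N_0 = 1
N_1 = 1
N_2 = 1
Explicitly: 1.
So |H| = 1.
A ground atom is a predicate applied to a tuple of terms from H, so the count is the sum over predicates of |H|^arity:
  C: 1;  A: 1^3 = 1
Total ground atoms: 1 + 1 = 2.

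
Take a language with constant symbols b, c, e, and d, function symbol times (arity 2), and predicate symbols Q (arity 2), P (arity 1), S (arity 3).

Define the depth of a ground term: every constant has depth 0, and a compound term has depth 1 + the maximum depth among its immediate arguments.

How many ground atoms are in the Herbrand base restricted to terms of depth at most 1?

First count ground terms of depth ≤ 1.
Let N_k = |{terms of depth ≤ k}|. Then N_0 = 4 and N_k = 4 + N_{k-1}^2 for k ≥ 1 (one summand per function symbol, arity giving the exponent).
N_0 = 4
N_1 = 4 + 4^2 = 20
So |H| = 20.
For each predicate symbol, the number of ground atoms is |H| raised to its arity; summing:
  Q: 20^2 = 400;  P: 20;  S: 20^3 = 8000
Total ground atoms: 400 + 20 + 8000 = 8420.

8420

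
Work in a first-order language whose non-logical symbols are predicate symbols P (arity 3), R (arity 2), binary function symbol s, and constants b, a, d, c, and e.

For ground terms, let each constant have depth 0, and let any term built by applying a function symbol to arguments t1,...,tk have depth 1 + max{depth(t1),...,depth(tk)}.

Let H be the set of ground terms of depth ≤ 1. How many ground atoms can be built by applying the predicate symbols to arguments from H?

27900

First count ground terms of depth ≤ 1.
If N_k denotes the number of depth-≤k ground terms, the 5 constants give N_0 = 5, and each function symbol of arity r contributes N_{k-1}^r new terms at level k: N_k = 5 + N_{k-1}^2.
N_0 = 5
N_1 = 5 + 5^2 = 30
So |H| = 30.
Each predicate of arity r yields |H|^r ground atoms (one per choice of an r-tuple from H):
  P: 30^3 = 27000;  R: 30^2 = 900
Total ground atoms: 27000 + 900 = 27900.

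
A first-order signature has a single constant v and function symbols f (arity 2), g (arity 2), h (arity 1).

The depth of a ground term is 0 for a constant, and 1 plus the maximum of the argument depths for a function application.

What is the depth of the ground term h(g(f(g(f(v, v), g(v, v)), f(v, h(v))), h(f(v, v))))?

depth(f(v, v)) = 1 + max(0, 0) = 1
depth(g(v, v)) = 1 + max(0, 0) = 1
depth(g(f(v, v), g(v, v))) = 1 + max(1, 1) = 2
depth(h(v)) = 1 + depth(v) = 1 + 0 = 1
depth(f(v, h(v))) = 1 + max(0, 1) = 2
depth(f(g(f(v, v), g(v, v)), f(v, h(v)))) = 1 + max(2, 2) = 3
depth(h(f(v, v))) = 1 + depth(f(v, v)) = 1 + 1 = 2
depth(g(f(g(f(v, v), g(v, v)), f(v, h(v))), h(f(v, v)))) = 1 + max(3, 2) = 4
depth(h(g(f(g(f(v, v), g(v, v)), f(v, h(v))), h(f(v, v))))) = 1 + depth(g(f(g(f(v, v), g(v, v)), f(v, h(v))), h(f(v, v)))) = 1 + 4 = 5

5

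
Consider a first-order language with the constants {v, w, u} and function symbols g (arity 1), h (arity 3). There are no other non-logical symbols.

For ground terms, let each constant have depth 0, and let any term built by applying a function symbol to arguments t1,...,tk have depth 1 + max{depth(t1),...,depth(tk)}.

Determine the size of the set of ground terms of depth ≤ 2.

35973

If N_k denotes the number of depth-≤k ground terms, the 3 constants give N_0 = 3, and each function symbol of arity r contributes N_{k-1}^r new terms at level k: N_k = 3 + N_{k-1} + N_{k-1}^3.
N_0 = 3
N_1 = 3 + 3 + 3^3 = 33
N_2 = 3 + 33 + 33^3 = 35973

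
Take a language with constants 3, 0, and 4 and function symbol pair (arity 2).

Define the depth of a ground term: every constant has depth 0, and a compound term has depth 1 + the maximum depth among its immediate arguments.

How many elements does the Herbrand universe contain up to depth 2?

147

Write N_k for the number of ground terms of depth ≤ k. A term of depth ≤ k is either a constant or a function symbol applied to arguments of depth ≤ k−1, so N_k = 3 + N_{k-1}^2.
N_0 = 3
N_1 = 3 + 3^2 = 12
N_2 = 3 + 12^2 = 147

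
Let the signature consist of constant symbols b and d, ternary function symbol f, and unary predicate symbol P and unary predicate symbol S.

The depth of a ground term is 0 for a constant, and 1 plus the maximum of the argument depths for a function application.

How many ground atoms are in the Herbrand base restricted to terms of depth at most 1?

20

First count ground terms of depth ≤ 1.
If N_k denotes the number of depth-≤k ground terms, the 2 constants give N_0 = 2, and each function symbol of arity r contributes N_{k-1}^r new terms at level k: N_k = 2 + N_{k-1}^3.
N_0 = 2
N_1 = 2 + 2^3 = 10
Explicitly: b, d, f(b, b, b), f(b, b, d), f(b, d, b), f(b, d, d), f(d, b, b), f(d, b, d), f(d, d, b), f(d, d, d).
So |H| = 10.
A ground atom is a predicate applied to a tuple of terms from H, so the count is the sum over predicates of |H|^arity:
  P: 10;  S: 10
Total ground atoms: 10 + 10 = 20.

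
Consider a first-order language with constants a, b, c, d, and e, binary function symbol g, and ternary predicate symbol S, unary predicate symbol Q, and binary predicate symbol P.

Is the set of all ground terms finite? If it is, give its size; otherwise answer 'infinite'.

The signature has at least one function symbol (g, arity 2) and at least one constant (a).
Iterating g gives infinitely many distinct ground terms: a, g(a, a), g(g(a, a), g(a, a)), ...
So the Herbrand universe is infinite.

infinite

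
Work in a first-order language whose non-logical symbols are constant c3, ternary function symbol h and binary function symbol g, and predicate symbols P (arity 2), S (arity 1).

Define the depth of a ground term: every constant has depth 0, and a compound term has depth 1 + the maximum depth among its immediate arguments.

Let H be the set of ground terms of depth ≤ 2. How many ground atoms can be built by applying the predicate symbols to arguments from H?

1406

First count ground terms of depth ≤ 2.
If N_k denotes the number of depth-≤k ground terms, the 1 constant gives N_0 = 1, and each function symbol of arity r contributes N_{k-1}^r new terms at level k: N_k = 1 + N_{k-1}^3 + N_{k-1}^2.
N_0 = 1
N_1 = 1 + 1^3 + 1^2 = 3
N_2 = 1 + 3^3 + 3^2 = 37
So |H| = 37.
A ground atom is a predicate applied to a tuple of terms from H, so the count is the sum over predicates of |H|^arity:
  P: 37^2 = 1369;  S: 37
Total ground atoms: 1369 + 37 = 1406.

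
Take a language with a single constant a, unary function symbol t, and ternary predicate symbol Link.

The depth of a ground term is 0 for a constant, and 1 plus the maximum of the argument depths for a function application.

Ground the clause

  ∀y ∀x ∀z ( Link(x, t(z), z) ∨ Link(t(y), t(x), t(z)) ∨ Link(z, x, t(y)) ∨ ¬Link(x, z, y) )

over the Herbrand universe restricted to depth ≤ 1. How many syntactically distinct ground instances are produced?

8

Ground terms of depth ≤ 1:
  Count level by level. With function symbols t/1, the terms of depth ≤ k are the 1 constant together with each function applied to depth-≤(k−1) tuples, so N_k = 1 + N_{k-1}.
  N_0 = 1
  N_1 = 1 + 1 = 2
  Explicitly: a, t(a).
So there are 2 ground terms available for substitution.
The clause has 3 distinct variables (y, x, z), each appearing in the body. In the free term algebra distinct substitutions yield syntactically distinct ground instances.
Number of ground instances = 2^3 = 8.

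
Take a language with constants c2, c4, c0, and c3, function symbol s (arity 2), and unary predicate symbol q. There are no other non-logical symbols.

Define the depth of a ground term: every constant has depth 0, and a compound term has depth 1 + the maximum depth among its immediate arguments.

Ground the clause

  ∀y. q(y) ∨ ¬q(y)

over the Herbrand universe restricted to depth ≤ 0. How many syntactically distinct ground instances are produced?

Ground terms of depth ≤ 0:
  Count level by level. With function symbols s/2, the terms of depth ≤ k are the 4 constants together with each function applied to depth-≤(k−1) tuples, so N_k = 4 + N_{k-1}^2.
  N_0 = 4
  Explicitly: c2, c4, c0, c3.
So there are 4 ground terms available for substitution.
The clause has 1 distinct variable (y), which appears in the body. In the free term algebra distinct substitutions yield syntactically distinct ground instances.
Number of ground instances = 4.

4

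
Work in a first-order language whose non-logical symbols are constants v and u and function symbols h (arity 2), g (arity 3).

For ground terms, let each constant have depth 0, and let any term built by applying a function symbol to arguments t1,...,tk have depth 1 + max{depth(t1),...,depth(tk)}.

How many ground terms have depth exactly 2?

If N_k denotes the number of depth-≤k ground terms, the 2 constants give N_0 = 2, and each function symbol of arity r contributes N_{k-1}^r new terms at level k: N_k = 2 + N_{k-1}^2 + N_{k-1}^3.
N_0 = 2
N_1 = 2 + 2^2 + 2^3 = 14
N_2 = 2 + 14^2 + 14^3 = 2942
Terms of depth exactly 2: N_2 − N_1 = 2942 − 14 = 2928.

2928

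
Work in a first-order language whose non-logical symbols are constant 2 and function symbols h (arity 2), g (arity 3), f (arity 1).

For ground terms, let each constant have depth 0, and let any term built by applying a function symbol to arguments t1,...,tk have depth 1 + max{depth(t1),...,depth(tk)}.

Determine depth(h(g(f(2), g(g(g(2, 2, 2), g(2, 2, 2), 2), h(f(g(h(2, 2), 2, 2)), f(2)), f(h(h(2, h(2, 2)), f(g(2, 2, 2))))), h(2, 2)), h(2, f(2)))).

7

depth(f(2)) = 1 + depth(2) = 1 + 0 = 1
depth(g(2, 2, 2)) = 1 + max(0, 0, 0) = 1
depth(g(g(2, 2, 2), g(2, 2, 2), 2)) = 1 + max(1, 1, 0) = 2
depth(h(2, 2)) = 1 + max(0, 0) = 1
depth(g(h(2, 2), 2, 2)) = 1 + max(1, 0, 0) = 2
depth(f(g(h(2, 2), 2, 2))) = 1 + depth(g(h(2, 2), 2, 2)) = 1 + 2 = 3
depth(h(f(g(h(2, 2), 2, 2)), f(2))) = 1 + max(3, 1) = 4
depth(h(2, h(2, 2))) = 1 + max(0, 1) = 2
depth(f(g(2, 2, 2))) = 1 + depth(g(2, 2, 2)) = 1 + 1 = 2
depth(h(h(2, h(2, 2)), f(g(2, 2, 2)))) = 1 + max(2, 2) = 3
depth(f(h(h(2, h(2, 2)), f(g(2, 2, 2))))) = 1 + depth(h(h(2, h(2, 2)), f(g(2, 2, 2)))) = 1 + 3 = 4
depth(g(g(g(2, 2, 2), g(2, 2, 2), 2), h(f(g(h(2, 2), 2, 2)), f(2)), f(h(h(2, h(2, 2)), f(g(2, 2, 2)))))) = 1 + max(2, 4, 4) = 5
depth(g(f(2), g(g(g(2, 2, 2), g(2, 2, 2), 2), h(f(g(h(2, 2), 2, 2)), f(2)), f(h(h(2, h(2, 2)), f(g(2, 2, 2))))), h(2, 2))) = 1 + max(1, 5, 1) = 6
depth(h(2, f(2))) = 1 + max(0, 1) = 2
depth(h(g(f(2), g(g(g(2, 2, 2), g(2, 2, 2), 2), h(f(g(h(2, 2), 2, 2)), f(2)), f(h(h(2, h(2, 2)), f(g(2, 2, 2))))), h(2, 2)), h(2, f(2)))) = 1 + max(6, 2) = 7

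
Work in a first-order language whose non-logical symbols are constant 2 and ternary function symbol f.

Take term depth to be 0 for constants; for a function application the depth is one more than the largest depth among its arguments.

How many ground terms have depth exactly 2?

7

If N_k denotes the number of depth-≤k ground terms, the 1 constant gives N_0 = 1, and each function symbol of arity r contributes N_{k-1}^r new terms at level k: N_k = 1 + N_{k-1}^3.
N_0 = 1
N_1 = 1 + 1^3 = 2
N_2 = 1 + 2^3 = 9
Terms of depth exactly 2: N_2 − N_1 = 9 − 2 = 7.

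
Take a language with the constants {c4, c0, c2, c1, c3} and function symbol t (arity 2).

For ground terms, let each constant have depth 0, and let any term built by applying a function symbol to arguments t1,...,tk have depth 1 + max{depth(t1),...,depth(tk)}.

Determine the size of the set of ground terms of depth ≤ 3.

Count level by level. With function symbols t/2, the terms of depth ≤ k are the 5 constants together with each function applied to depth-≤(k−1) tuples, so N_k = 5 + N_{k-1}^2.
N_0 = 5
N_1 = 5 + 5^2 = 30
N_2 = 5 + 30^2 = 905
N_3 = 5 + 905^2 = 819030

819030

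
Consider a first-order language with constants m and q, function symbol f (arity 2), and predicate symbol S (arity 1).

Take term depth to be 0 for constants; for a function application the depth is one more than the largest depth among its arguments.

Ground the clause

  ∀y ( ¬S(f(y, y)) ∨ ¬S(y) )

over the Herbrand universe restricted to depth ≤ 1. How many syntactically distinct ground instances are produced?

Ground terms of depth ≤ 1:
  Let N_k = |{terms of depth ≤ k}|. Then N_0 = 2 and N_k = 2 + N_{k-1}^2 for k ≥ 1 (one summand per function symbol, arity giving the exponent).
  N_0 = 2
  N_1 = 2 + 2^2 = 6
  Explicitly: m, q, f(m, m), f(m, q), f(q, m), f(q, q).
So there are 6 ground terms available for substitution.
The body mentions the single quantified variable y; since ground terms form a free algebra, no two substitutions collapse to the same formula.
Number of ground instances = 6.

6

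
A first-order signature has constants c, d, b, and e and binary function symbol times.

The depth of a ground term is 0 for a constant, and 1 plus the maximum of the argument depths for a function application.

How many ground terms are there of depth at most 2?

Let N_k = |{terms of depth ≤ k}|. Then N_0 = 4 and N_k = 4 + N_{k-1}^2 for k ≥ 1 (one summand per function symbol, arity giving the exponent).
N_0 = 4
N_1 = 4 + 4^2 = 20
N_2 = 4 + 20^2 = 404

404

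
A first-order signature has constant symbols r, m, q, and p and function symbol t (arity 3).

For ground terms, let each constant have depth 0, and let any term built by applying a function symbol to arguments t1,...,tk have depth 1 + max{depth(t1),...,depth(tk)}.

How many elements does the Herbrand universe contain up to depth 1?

68

Let N_k count ground terms of depth at most k. Each non-constant term of depth ≤ k is some function symbol applied to depth-≤(k−1) arguments, giving N_k = 4 + N_{k-1}^3.
N_0 = 4
N_1 = 4 + 4^3 = 68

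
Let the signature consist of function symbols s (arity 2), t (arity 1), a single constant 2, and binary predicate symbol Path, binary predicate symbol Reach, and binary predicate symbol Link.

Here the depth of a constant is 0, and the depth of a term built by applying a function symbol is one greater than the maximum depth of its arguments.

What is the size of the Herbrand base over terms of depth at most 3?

First count ground terms of depth ≤ 3.
Let N_k count ground terms of depth at most k. Each non-constant term of depth ≤ k is some function symbol applied to depth-≤(k−1) arguments, giving N_k = 1 + N_{k-1}^2 + N_{k-1}.
N_0 = 1
N_1 = 1 + 1^2 + 1 = 3
N_2 = 1 + 3^2 + 3 = 13
N_3 = 1 + 13^2 + 13 = 183
So |H| = 183.
Each predicate of arity r yields |H|^r ground atoms (one per choice of an r-tuple from H):
  Path: 183^2 = 33489;  Reach: 183^2 = 33489;  Link: 183^2 = 33489
Total ground atoms: 33489 + 33489 + 33489 = 100467.

100467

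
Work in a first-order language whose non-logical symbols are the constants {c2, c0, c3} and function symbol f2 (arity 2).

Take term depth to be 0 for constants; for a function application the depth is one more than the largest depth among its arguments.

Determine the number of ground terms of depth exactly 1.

Let N_k = |{terms of depth ≤ k}|. Then N_0 = 3 and N_k = 3 + N_{k-1}^2 for k ≥ 1 (one summand per function symbol, arity giving the exponent).
N_0 = 3
N_1 = 3 + 3^2 = 12
Terms of depth exactly 1: N_1 − N_0 = 12 − 3 = 9.

9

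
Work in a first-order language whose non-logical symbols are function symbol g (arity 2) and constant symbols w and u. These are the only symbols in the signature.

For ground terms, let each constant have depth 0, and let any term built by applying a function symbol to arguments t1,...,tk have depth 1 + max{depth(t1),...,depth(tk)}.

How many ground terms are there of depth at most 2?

Let N_k count ground terms of depth at most k. Each non-constant term of depth ≤ k is some function symbol applied to depth-≤(k−1) arguments, giving N_k = 2 + N_{k-1}^2.
N_0 = 2
N_1 = 2 + 2^2 = 6
N_2 = 2 + 6^2 = 38

38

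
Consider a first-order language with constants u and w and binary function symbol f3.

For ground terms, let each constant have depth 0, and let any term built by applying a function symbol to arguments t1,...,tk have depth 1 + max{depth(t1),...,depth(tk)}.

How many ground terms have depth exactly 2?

32

Let N_k count ground terms of depth at most k. Each non-constant term of depth ≤ k is some function symbol applied to depth-≤(k−1) arguments, giving N_k = 2 + N_{k-1}^2.
N_0 = 2
N_1 = 2 + 2^2 = 6
N_2 = 2 + 6^2 = 38
Terms of depth exactly 2: N_2 − N_1 = 38 − 6 = 32.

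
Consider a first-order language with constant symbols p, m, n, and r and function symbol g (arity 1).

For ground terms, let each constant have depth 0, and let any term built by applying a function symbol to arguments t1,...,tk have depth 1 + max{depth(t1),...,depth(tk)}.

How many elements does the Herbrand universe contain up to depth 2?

If N_k denotes the number of depth-≤k ground terms, the 4 constants give N_0 = 4, and each function symbol of arity r contributes N_{k-1}^r new terms at level k: N_k = 4 + N_{k-1}.
N_0 = 4
N_1 = 4 + 4 = 8
N_2 = 4 + 8 = 12

12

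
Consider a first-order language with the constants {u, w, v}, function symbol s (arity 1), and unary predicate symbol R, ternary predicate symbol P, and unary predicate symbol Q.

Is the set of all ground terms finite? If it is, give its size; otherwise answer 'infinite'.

infinite

The signature has at least one function symbol (s, arity 1) and at least one constant (u).
Iterating s gives infinitely many distinct ground terms: u, s(u), s(s(u)), ...
So the Herbrand universe is infinite.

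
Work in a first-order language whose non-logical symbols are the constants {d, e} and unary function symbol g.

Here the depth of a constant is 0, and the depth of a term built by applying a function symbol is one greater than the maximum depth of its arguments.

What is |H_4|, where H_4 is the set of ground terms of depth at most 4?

Let N_k = |{terms of depth ≤ k}|. Then N_0 = 2 and N_k = 2 + N_{k-1} for k ≥ 1 (one summand per function symbol, arity giving the exponent).
N_0 = 2
N_1 = 2 + 2 = 4
N_2 = 2 + 4 = 6
N_3 = 2 + 6 = 8
N_4 = 2 + 8 = 10
Explicitly: d, e, g(d), g(e), g(g(d)), g(g(e)), g(g(g(d))), g(g(g(e))), g(g(g(g(d)))), g(g(g(g(e)))).

10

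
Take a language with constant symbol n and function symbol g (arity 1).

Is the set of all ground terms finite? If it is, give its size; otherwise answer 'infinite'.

infinite

The signature has at least one function symbol (g, arity 1) and at least one constant (n).
Iterating g gives infinitely many distinct ground terms: n, g(n), g(g(n)), ...
So the Herbrand universe is infinite.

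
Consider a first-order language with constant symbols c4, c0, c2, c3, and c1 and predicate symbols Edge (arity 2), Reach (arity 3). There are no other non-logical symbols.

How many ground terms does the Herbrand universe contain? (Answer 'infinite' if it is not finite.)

5

There are no function symbols, so every ground term is one of the 5 constants.
The Herbrand universe is {c4, c0, c2, c3, c1}, which is finite with 5 elements.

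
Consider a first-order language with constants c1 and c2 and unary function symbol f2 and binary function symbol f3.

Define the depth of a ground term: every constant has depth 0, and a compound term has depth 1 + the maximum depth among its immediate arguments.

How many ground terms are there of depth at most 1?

Count level by level. With function symbols f2/1, f3/2, the terms of depth ≤ k are the 2 constants together with each function applied to depth-≤(k−1) tuples, so N_k = 2 + N_{k-1} + N_{k-1}^2.
N_0 = 2
N_1 = 2 + 2 + 2^2 = 8
Explicitly: c1, c2, f2(c1), f2(c2), f3(c1, c1), f3(c1, c2), f3(c2, c1), f3(c2, c2).

8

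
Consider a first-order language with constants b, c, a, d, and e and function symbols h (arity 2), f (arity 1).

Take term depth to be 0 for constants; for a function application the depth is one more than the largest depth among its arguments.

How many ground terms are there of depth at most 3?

If N_k denotes the number of depth-≤k ground terms, the 5 constants give N_0 = 5, and each function symbol of arity r contributes N_{k-1}^r new terms at level k: N_k = 5 + N_{k-1}^2 + N_{k-1}.
N_0 = 5
N_1 = 5 + 5^2 + 5 = 35
N_2 = 5 + 35^2 + 35 = 1265
N_3 = 5 + 1265^2 + 1265 = 1601495

1601495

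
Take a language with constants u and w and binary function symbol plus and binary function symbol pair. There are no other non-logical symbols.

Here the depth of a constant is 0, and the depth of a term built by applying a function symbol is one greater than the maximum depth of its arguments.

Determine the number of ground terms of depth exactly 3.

Count level by level. With function symbols plus/2, pair/2, the terms of depth ≤ k are the 2 constants together with each function applied to depth-≤(k−1) tuples, so N_k = 2 + N_{k-1}^2 + N_{k-1}^2.
N_0 = 2
N_1 = 2 + 2^2 + 2^2 = 10
N_2 = 2 + 10^2 + 10^2 = 202
N_3 = 2 + 202^2 + 202^2 = 81610
Terms of depth exactly 3: N_3 − N_2 = 81610 − 202 = 81408.

81408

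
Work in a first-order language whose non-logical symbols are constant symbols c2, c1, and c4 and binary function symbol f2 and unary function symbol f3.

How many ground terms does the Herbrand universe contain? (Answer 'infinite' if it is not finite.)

The signature has at least one function symbol (f2, arity 2) and at least one constant (c2).
Iterating f2 gives infinitely many distinct ground terms: c2, f2(c2, c2), f2(f2(c2, c2), f2(c2, c2)), ...
So the Herbrand universe is infinite.

infinite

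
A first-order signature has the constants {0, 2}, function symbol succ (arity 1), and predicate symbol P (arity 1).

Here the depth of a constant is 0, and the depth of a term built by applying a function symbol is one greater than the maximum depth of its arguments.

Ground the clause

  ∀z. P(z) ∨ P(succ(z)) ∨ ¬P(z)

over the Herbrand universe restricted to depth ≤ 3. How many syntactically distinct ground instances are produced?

8

Ground terms of depth ≤ 3:
  Let N_k = |{terms of depth ≤ k}|. Then N_0 = 2 and N_k = 2 + N_{k-1} for k ≥ 1 (one summand per function symbol, arity giving the exponent).
  N_0 = 2
  N_1 = 2 + 2 = 4
  N_2 = 2 + 4 = 6
  N_3 = 2 + 6 = 8
  Explicitly: 0, 2, succ(0), succ(2), succ(succ(0)), succ(succ(2)), succ(succ(succ(0))), succ(succ(succ(2))).
So there are 8 ground terms available for substitution.
There is 1 variable to instantiate (z),  occurring in at least one literal, so different choices give different ground instances.
Number of ground instances = 8.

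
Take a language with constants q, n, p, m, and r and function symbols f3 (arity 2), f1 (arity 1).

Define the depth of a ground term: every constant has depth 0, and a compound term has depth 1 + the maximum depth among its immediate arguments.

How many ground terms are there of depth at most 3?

Write N_k for the number of ground terms of depth ≤ k. A term of depth ≤ k is either a constant or a function symbol applied to arguments of depth ≤ k−1, so N_k = 5 + N_{k-1}^2 + N_{k-1}.
N_0 = 5
N_1 = 5 + 5^2 + 5 = 35
N_2 = 5 + 35^2 + 35 = 1265
N_3 = 5 + 1265^2 + 1265 = 1601495

1601495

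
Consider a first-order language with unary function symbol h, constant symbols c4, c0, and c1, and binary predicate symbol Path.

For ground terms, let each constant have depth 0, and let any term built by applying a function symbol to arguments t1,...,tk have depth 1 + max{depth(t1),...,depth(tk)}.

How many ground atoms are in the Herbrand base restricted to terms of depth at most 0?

9

First count ground terms of depth ≤ 0.
Write N_k for the number of ground terms of depth ≤ k. A term of depth ≤ k is either a constant or a function symbol applied to arguments of depth ≤ k−1, so N_k = 3 + N_{k-1}.
N_0 = 3
Explicitly: c4, c0, c1.
So |H| = 3.
For each predicate symbol, the number of ground atoms is |H| raised to its arity; summing:
  Path: 3^2 = 9
Total ground atoms: 9.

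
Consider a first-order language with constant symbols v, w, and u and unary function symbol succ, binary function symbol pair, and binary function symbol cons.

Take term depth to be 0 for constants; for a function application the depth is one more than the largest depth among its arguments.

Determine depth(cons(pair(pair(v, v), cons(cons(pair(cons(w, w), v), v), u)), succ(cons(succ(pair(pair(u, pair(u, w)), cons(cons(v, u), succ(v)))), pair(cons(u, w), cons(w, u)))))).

depth(pair(v, v)) = 1 + max(0, 0) = 1
depth(cons(w, w)) = 1 + max(0, 0) = 1
depth(pair(cons(w, w), v)) = 1 + max(1, 0) = 2
depth(cons(pair(cons(w, w), v), v)) = 1 + max(2, 0) = 3
depth(cons(cons(pair(cons(w, w), v), v), u)) = 1 + max(3, 0) = 4
depth(pair(pair(v, v), cons(cons(pair(cons(w, w), v), v), u))) = 1 + max(1, 4) = 5
depth(pair(u, w)) = 1 + max(0, 0) = 1
depth(pair(u, pair(u, w))) = 1 + max(0, 1) = 2
depth(cons(v, u)) = 1 + max(0, 0) = 1
depth(succ(v)) = 1 + depth(v) = 1 + 0 = 1
depth(cons(cons(v, u), succ(v))) = 1 + max(1, 1) = 2
depth(pair(pair(u, pair(u, w)), cons(cons(v, u), succ(v)))) = 1 + max(2, 2) = 3
depth(succ(pair(pair(u, pair(u, w)), cons(cons(v, u), succ(v))))) = 1 + depth(pair(pair(u, pair(u, w)), cons(cons(v, u), succ(v)))) = 1 + 3 = 4
depth(cons(u, w)) = 1 + max(0, 0) = 1
depth(cons(w, u)) = 1 + max(0, 0) = 1
depth(pair(cons(u, w), cons(w, u))) = 1 + max(1, 1) = 2
depth(cons(succ(pair(pair(u, pair(u, w)), cons(cons(v, u), succ(v)))), pair(cons(u, w), cons(w, u)))) = 1 + max(4, 2) = 5
depth(succ(cons(succ(pair(pair(u, pair(u, w)), cons(cons(v, u), succ(v)))), pair(cons(u, w), cons(w, u))))) = 1 + depth(cons(succ(pair(pair(u, pair(u, w)), cons(cons(v, u), succ(v)))), pair(cons(u, w), cons(w, u)))) = 1 + 5 = 6
depth(cons(pair(pair(v, v), cons(cons(pair(cons(w, w), v), v), u)), succ(cons(succ(pair(pair(u, pair(u, w)), cons(cons(v, u), succ(v)))), pair(cons(u, w), cons(w, u)))))) = 1 + max(5, 6) = 7

7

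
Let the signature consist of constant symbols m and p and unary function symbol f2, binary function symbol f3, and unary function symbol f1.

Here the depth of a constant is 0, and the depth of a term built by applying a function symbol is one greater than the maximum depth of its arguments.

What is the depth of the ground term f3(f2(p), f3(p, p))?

2

depth(f2(p)) = 1 + depth(p) = 1 + 0 = 1
depth(f3(p, p)) = 1 + max(0, 0) = 1
depth(f3(f2(p), f3(p, p))) = 1 + max(1, 1) = 2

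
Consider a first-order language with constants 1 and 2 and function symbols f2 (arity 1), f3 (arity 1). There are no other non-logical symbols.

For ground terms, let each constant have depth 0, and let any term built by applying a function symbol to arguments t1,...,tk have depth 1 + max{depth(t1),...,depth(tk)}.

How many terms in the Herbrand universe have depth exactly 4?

32

Write N_k for the number of ground terms of depth ≤ k. A term of depth ≤ k is either a constant or a function symbol applied to arguments of depth ≤ k−1, so N_k = 2 + N_{k-1} + N_{k-1}.
N_0 = 2
N_1 = 2 + 2 + 2 = 6
N_2 = 2 + 6 + 6 = 14
N_3 = 2 + 14 + 14 = 30
N_4 = 2 + 30 + 30 = 62
Terms of depth exactly 4: N_4 − N_3 = 62 − 30 = 32.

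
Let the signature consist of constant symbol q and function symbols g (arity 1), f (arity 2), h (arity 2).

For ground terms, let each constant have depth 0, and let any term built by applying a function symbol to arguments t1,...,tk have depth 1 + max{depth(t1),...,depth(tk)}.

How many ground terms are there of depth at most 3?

Let N_k = |{terms of depth ≤ k}|. Then N_0 = 1 and N_k = 1 + N_{k-1} + N_{k-1}^2 + N_{k-1}^2 for k ≥ 1 (one summand per function symbol, arity giving the exponent).
N_0 = 1
N_1 = 1 + 1 + 1^2 + 1^2 = 4
N_2 = 1 + 4 + 4^2 + 4^2 = 37
N_3 = 1 + 37 + 37^2 + 37^2 = 2776

2776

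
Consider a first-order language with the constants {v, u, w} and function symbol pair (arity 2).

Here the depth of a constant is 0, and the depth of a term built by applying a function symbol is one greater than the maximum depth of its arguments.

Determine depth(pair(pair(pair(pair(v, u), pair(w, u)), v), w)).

depth(pair(v, u)) = 1 + max(0, 0) = 1
depth(pair(w, u)) = 1 + max(0, 0) = 1
depth(pair(pair(v, u), pair(w, u))) = 1 + max(1, 1) = 2
depth(pair(pair(pair(v, u), pair(w, u)), v)) = 1 + max(2, 0) = 3
depth(pair(pair(pair(pair(v, u), pair(w, u)), v), w)) = 1 + max(3, 0) = 4

4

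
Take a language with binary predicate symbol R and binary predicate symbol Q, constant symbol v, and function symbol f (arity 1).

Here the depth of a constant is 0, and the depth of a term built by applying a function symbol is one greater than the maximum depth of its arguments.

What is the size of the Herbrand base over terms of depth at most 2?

18

First count ground terms of depth ≤ 2.
Let N_k = |{terms of depth ≤ k}|. Then N_0 = 1 and N_k = 1 + N_{k-1} for k ≥ 1 (one summand per function symbol, arity giving the exponent).
N_0 = 1
N_1 = 1 + 1 = 2
N_2 = 1 + 2 = 3
So |H| = 3.
A ground atom is a predicate applied to a tuple of terms from H, so the count is the sum over predicates of |H|^arity:
  R: 3^2 = 9;  Q: 3^2 = 9
Total ground atoms: 9 + 9 = 18.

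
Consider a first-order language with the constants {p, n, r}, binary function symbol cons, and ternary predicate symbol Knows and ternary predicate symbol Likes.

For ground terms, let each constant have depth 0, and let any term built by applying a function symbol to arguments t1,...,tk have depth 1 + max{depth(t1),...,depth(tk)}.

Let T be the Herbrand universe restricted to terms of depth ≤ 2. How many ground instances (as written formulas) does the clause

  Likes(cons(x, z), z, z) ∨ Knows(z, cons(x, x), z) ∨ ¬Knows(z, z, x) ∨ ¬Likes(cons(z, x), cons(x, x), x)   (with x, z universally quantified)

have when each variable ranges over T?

21609

Ground terms of depth ≤ 2:
  Let N_k = |{terms of depth ≤ k}|. Then N_0 = 3 and N_k = 3 + N_{k-1}^2 for k ≥ 1 (one summand per function symbol, arity giving the exponent).
  N_0 = 3
  N_1 = 3 + 3^2 = 12
  N_2 = 3 + 12^2 = 147
So there are 147 ground terms available for substitution.
The clause has 2 distinct variables (x, z), each appearing in the body. In the free term algebra distinct substitutions yield syntactically distinct ground instances.
Number of ground instances = 147^2 = 21609.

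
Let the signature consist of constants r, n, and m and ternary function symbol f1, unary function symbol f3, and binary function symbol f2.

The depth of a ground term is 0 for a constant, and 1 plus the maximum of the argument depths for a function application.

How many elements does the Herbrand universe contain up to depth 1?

42

Write N_k for the number of ground terms of depth ≤ k. A term of depth ≤ k is either a constant or a function symbol applied to arguments of depth ≤ k−1, so N_k = 3 + N_{k-1}^3 + N_{k-1} + N_{k-1}^2.
N_0 = 3
N_1 = 3 + 3^3 + 3 + 3^2 = 42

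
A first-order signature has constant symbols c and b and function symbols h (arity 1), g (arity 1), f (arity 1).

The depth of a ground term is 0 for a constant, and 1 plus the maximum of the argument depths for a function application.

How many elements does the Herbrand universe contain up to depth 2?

Count level by level. With function symbols h/1, g/1, f/1, the terms of depth ≤ k are the 2 constants together with each function applied to depth-≤(k−1) tuples, so N_k = 2 + N_{k-1} + N_{k-1} + N_{k-1}.
N_0 = 2
N_1 = 2 + 2 + 2 + 2 = 8
N_2 = 2 + 8 + 8 + 8 = 26

26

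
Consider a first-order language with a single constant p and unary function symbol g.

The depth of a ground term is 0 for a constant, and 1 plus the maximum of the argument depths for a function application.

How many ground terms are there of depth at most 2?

3

Let N_k = |{terms of depth ≤ k}|. Then N_0 = 1 and N_k = 1 + N_{k-1} for k ≥ 1 (one summand per function symbol, arity giving the exponent).
N_0 = 1
N_1 = 1 + 1 = 2
N_2 = 1 + 2 = 3
Explicitly: p, g(p), g(g(p)).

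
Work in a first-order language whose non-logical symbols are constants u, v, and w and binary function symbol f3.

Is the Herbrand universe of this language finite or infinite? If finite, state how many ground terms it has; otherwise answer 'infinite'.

infinite

The signature has at least one function symbol (f3, arity 2) and at least one constant (u).
Iterating f3 gives infinitely many distinct ground terms: u, f3(u, u), f3(f3(u, u), f3(u, u)), ...
So the Herbrand universe is infinite.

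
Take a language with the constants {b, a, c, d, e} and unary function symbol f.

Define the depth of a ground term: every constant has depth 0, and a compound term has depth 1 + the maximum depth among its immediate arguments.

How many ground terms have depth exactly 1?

5

Let N_k count ground terms of depth at most k. Each non-constant term of depth ≤ k is some function symbol applied to depth-≤(k−1) arguments, giving N_k = 5 + N_{k-1}.
N_0 = 5
N_1 = 5 + 5 = 10
Terms of depth exactly 1: N_1 − N_0 = 10 − 5 = 5.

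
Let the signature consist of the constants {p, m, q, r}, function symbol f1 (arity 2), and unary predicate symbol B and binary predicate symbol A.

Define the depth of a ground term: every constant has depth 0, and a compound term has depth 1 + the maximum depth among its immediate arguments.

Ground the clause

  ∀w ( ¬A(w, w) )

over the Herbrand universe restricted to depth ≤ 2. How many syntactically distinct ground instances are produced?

404

Ground terms of depth ≤ 2:
  Let N_k = |{terms of depth ≤ k}|. Then N_0 = 4 and N_k = 4 + N_{k-1}^2 for k ≥ 1 (one summand per function symbol, arity giving the exponent).
  N_0 = 4
  N_1 = 4 + 4^2 = 20
  N_2 = 4 + 20^2 = 404
So there are 404 ground terms available for substitution.
There is 1 variable to instantiate (w),  occurring in at least one literal, so different choices give different ground instances.
Number of ground instances = 404.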